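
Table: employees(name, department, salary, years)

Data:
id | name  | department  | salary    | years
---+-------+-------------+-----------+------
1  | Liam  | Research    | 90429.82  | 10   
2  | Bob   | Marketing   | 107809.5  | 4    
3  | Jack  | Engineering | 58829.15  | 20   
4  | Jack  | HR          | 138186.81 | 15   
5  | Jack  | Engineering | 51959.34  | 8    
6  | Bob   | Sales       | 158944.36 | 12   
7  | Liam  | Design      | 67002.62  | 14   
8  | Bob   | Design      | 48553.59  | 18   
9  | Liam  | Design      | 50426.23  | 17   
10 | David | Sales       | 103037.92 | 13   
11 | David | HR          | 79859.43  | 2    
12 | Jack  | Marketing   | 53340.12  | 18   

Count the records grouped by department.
SELECT department, COUNT(*) as count
FROM employees
GROUP BY department

Result:
  Design: 3
  Engineering: 2
  HR: 2
  Marketing: 2
  Research: 1
  Sales: 2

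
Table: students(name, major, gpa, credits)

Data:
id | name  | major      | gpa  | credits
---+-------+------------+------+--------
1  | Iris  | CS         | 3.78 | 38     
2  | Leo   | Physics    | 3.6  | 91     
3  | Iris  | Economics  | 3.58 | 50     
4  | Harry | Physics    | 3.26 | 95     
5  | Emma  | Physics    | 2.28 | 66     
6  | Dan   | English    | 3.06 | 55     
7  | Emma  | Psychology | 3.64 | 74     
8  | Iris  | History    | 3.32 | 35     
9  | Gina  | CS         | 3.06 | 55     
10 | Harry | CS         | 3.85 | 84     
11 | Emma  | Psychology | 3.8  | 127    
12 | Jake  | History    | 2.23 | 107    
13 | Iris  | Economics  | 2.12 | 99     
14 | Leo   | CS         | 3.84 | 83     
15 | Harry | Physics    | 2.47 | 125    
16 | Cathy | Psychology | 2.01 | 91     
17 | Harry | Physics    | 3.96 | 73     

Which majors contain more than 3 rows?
SELECT major, COUNT(*) as cnt
FROM students
GROUP BY major
HAVING COUNT(*) > 3

Result:
  CS: 4
  Physics: 5

Note: HAVING filters groups after aggregation, WHERE filters rows before.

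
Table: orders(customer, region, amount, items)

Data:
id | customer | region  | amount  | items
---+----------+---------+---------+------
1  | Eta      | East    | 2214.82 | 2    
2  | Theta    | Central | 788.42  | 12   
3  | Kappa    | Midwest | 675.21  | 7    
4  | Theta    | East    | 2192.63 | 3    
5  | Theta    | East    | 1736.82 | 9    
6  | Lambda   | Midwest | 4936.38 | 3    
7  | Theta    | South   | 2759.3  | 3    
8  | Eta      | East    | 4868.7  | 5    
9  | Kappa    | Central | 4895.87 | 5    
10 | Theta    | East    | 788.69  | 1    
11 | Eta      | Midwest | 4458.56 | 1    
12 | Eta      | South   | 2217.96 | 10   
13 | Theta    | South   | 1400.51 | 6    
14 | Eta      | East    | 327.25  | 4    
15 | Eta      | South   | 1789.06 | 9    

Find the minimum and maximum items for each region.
SELECT region, MIN(items), MAX(items)
FROM orders
GROUP BY region

Result:
  Central: min=5, max=12
  East: min=1, max=9
  Midwest: min=1, max=7
  South: min=3, max=10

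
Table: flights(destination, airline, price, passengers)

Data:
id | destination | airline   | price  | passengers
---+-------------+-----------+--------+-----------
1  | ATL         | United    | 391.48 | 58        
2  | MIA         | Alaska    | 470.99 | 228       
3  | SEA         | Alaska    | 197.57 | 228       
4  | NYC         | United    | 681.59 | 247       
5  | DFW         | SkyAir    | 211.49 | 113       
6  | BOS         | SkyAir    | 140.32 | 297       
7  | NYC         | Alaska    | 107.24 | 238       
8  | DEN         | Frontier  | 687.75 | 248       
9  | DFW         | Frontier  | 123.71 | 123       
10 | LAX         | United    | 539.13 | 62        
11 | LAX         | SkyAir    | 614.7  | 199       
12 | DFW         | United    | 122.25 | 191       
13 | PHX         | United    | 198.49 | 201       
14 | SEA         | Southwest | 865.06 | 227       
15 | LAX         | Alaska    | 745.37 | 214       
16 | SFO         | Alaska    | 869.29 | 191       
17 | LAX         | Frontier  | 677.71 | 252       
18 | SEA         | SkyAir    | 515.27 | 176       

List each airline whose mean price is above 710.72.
SELECT airline, AVG(price)
FROM flights
GROUP BY airline
HAVING AVG(price) > 710.72

Result:
  Southwest: avg=865.06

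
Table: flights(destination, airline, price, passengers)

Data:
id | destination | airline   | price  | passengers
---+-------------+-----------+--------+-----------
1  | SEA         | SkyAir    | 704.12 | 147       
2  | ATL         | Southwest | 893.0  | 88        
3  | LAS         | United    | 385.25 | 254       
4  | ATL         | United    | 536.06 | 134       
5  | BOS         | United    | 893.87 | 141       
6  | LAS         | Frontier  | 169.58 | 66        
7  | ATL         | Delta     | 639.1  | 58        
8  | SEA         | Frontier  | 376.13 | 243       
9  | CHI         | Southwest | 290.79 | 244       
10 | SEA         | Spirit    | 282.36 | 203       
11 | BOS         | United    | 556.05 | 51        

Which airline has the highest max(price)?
SELECT airline, MAX(price) as val
FROM flights
GROUP BY airline
ORDER BY val DESC
LIMIT 1

Result: United with max(price) = 893.87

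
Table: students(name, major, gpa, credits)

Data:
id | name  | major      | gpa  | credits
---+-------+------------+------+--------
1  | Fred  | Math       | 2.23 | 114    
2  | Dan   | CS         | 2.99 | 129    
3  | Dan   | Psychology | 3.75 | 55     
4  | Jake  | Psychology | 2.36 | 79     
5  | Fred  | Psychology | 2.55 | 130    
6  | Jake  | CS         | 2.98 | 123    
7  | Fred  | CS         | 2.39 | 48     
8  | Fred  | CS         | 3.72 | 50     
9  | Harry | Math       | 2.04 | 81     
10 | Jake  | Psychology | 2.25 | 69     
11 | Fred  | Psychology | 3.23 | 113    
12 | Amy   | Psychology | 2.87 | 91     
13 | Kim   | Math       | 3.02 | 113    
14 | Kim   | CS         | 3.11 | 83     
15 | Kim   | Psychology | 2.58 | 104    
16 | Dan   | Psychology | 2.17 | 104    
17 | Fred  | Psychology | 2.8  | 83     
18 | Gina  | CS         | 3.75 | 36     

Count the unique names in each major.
SELECT major, COUNT(DISTINCT name)
FROM students
GROUP BY major

Result:
  CS: 5 distinct
  Math: 3 distinct
  Psychology: 5 distinct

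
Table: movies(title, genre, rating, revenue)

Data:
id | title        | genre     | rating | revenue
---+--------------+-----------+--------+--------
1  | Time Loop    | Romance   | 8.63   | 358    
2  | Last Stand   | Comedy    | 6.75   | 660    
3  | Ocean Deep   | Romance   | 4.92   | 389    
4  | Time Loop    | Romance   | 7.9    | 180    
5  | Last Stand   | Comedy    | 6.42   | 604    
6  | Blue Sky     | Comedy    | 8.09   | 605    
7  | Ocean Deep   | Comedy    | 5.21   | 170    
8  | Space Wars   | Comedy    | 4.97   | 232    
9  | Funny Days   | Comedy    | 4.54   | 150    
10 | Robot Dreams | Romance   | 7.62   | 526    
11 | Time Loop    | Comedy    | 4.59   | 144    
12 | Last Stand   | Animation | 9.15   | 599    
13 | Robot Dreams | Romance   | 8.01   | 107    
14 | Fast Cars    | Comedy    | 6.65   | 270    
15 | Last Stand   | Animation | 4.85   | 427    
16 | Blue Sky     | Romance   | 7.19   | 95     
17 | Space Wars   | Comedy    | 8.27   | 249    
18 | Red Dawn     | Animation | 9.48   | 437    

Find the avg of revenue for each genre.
SELECT genre, AVG(revenue) as result
FROM movies
GROUP BY genre

Result:
  Animation: 487.67
  Comedy: 342.67
  Romance: 275.83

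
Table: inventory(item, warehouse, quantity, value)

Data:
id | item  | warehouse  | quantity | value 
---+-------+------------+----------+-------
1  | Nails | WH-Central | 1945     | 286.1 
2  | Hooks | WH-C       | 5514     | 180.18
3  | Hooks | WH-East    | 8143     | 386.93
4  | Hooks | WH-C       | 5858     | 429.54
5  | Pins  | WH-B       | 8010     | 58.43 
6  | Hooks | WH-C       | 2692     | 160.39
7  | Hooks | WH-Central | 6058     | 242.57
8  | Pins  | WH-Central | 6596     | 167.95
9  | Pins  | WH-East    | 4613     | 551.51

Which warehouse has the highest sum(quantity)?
SELECT warehouse, SUM(quantity) as val
FROM inventory
GROUP BY warehouse
ORDER BY val DESC
LIMIT 1

Result: WH-Central with sum(quantity) = 14599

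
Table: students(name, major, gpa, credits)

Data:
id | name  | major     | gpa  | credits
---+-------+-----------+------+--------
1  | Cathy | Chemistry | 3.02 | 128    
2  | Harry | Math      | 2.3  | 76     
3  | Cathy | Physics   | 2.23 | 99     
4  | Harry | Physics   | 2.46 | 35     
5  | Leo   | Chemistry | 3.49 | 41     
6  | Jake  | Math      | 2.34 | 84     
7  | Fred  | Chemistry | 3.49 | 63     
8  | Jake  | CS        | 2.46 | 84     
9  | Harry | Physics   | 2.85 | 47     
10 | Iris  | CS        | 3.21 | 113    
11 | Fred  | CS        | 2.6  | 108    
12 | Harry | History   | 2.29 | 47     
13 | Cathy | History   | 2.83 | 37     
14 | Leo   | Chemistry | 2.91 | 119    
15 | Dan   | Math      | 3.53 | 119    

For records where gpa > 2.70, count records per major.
SELECT major, COUNT(*)
FROM students
WHERE gpa > 2.70
GROUP BY major

Note: WHERE filters rows before grouping.

Result:
  CS: 1
  Chemistry: 4
  History: 1
  Math: 1
  Physics: 1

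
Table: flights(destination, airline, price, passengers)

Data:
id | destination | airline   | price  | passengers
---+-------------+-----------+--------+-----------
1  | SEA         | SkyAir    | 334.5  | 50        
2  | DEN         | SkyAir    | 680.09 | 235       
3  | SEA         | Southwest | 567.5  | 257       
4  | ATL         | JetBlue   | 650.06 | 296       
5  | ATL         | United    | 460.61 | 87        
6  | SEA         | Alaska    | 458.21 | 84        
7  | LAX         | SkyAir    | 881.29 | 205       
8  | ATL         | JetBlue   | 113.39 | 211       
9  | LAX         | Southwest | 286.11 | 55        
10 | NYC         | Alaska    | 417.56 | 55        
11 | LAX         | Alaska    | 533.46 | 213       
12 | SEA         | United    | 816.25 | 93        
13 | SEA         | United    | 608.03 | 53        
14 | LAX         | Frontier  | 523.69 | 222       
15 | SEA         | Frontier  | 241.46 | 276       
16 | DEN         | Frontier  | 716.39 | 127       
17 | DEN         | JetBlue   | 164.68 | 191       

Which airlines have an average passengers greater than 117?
SELECT airline, AVG(passengers)
FROM flights
GROUP BY airline
HAVING AVG(passengers) > 117

Result:
  Alaska: avg=117.33
  Frontier: avg=208.33
  JetBlue: avg=232.67
  SkyAir: avg=163.33
  Southwest: avg=156.00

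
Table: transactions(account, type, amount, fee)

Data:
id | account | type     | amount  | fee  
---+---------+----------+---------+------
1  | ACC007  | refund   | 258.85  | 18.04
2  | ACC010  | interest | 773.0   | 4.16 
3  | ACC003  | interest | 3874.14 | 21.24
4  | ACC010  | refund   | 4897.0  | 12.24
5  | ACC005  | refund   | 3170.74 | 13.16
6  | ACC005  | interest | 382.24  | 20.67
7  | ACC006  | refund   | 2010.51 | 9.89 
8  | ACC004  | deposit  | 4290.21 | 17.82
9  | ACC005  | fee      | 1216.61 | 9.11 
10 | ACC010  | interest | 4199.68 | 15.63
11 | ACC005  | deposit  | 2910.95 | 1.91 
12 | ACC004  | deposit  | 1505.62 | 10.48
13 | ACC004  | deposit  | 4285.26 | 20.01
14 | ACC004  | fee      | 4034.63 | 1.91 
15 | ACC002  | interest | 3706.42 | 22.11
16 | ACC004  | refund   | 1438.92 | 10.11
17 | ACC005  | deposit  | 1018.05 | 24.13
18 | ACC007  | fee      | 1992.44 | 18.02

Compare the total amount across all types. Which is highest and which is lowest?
SELECT type, SUM(amount)
FROM transactions
GROUP BY type
ORDER BY SUM(amount)

All groups:
  fee: 7243.68
  refund: 11776.02
  interest: 12935.48
  deposit: 14010.09

Highest: deposit (14010.09)
Lowest: fee (7243.68)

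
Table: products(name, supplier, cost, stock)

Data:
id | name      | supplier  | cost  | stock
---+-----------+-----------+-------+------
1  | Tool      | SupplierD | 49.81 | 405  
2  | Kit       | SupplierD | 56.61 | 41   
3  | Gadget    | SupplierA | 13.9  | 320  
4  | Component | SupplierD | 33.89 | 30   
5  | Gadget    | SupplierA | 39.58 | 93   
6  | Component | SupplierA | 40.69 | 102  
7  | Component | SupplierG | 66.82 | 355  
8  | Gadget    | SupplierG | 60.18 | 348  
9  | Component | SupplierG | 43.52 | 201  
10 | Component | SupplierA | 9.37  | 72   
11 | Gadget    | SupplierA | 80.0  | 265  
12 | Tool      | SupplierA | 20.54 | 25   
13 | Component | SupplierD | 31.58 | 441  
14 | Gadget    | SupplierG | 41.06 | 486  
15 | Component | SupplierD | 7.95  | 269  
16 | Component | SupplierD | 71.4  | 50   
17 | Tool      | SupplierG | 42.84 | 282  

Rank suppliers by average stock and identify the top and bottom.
SELECT supplier, AVG(stock)
FROM products
GROUP BY supplier
ORDER BY AVG(stock)

All groups:
  SupplierA: 146.17
  SupplierD: 206.00
  SupplierG: 334.40

Highest: SupplierG (334.40)
Lowest: SupplierA (146.17)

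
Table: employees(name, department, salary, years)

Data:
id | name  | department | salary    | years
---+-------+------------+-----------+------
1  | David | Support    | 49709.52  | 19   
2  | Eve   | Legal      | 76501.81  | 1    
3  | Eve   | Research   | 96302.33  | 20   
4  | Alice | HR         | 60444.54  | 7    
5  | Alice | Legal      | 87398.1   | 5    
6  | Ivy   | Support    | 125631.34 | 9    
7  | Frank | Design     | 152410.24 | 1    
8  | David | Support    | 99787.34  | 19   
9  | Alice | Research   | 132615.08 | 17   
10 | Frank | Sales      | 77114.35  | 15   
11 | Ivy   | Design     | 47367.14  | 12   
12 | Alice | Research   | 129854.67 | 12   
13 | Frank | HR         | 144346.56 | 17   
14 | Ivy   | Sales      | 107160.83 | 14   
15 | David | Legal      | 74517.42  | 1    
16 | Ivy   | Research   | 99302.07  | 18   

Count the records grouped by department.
SELECT department, COUNT(*) as count
FROM employees
GROUP BY department

Result:
  Design: 2
  HR: 2
  Legal: 3
  Research: 4
  Sales: 2
  Support: 3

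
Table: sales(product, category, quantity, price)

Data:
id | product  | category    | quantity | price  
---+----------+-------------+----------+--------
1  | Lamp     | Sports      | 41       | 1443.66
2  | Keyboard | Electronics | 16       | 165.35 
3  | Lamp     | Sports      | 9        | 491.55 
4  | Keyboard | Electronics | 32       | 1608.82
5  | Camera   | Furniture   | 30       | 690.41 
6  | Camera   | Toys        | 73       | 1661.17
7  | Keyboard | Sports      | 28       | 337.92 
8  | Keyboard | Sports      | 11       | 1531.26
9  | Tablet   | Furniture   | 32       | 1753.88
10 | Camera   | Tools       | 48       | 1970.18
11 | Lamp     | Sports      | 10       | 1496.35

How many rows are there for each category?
SELECT category, COUNT(*) as count
FROM sales
GROUP BY category

Result:
  Electronics: 2
  Furniture: 2
  Sports: 5
  Tools: 1
  Toys: 1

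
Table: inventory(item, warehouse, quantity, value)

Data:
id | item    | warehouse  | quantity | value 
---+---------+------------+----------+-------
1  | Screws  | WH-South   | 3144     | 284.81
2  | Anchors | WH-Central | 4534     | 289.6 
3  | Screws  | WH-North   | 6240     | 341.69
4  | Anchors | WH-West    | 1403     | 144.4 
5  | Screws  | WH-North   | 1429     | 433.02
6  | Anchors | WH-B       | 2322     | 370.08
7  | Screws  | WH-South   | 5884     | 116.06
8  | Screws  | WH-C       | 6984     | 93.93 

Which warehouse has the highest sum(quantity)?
SELECT warehouse, SUM(quantity) as val
FROM inventory
GROUP BY warehouse
ORDER BY val DESC
LIMIT 1

Result: WH-South with sum(quantity) = 9028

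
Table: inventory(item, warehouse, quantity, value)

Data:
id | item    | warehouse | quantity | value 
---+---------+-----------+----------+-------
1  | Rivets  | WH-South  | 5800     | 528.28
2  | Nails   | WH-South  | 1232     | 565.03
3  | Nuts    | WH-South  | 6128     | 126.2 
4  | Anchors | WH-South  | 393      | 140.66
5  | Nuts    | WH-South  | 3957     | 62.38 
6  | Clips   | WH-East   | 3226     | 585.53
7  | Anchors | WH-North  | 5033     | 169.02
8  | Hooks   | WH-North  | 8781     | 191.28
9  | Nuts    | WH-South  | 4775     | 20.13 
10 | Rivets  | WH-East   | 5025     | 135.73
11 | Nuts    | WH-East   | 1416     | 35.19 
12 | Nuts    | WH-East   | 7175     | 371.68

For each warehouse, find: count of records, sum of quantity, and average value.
SELECT warehouse,
       COUNT(*) as cnt,
       SUM(quantity) as total_quantity,
       AVG(value) as avg_value
FROM inventory
GROUP BY warehouse

Result:
  WH-East: 4 records, 16842 total quantity, 282.03 avg value
  WH-North: 2 records, 13814 total quantity, 180.15 avg value
  WH-South: 6 records, 22285 total quantity, 240.45 avg value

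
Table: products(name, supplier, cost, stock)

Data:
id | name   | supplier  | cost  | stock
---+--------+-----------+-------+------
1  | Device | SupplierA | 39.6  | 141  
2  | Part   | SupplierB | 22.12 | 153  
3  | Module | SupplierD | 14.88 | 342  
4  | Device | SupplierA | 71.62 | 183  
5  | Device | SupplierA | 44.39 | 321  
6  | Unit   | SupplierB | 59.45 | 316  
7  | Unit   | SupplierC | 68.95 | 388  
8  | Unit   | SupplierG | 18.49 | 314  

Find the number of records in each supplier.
SELECT supplier, COUNT(*) as count
FROM products
GROUP BY supplier

Result:
  SupplierA: 3
  SupplierB: 2
  SupplierC: 1
  SupplierD: 1
  SupplierG: 1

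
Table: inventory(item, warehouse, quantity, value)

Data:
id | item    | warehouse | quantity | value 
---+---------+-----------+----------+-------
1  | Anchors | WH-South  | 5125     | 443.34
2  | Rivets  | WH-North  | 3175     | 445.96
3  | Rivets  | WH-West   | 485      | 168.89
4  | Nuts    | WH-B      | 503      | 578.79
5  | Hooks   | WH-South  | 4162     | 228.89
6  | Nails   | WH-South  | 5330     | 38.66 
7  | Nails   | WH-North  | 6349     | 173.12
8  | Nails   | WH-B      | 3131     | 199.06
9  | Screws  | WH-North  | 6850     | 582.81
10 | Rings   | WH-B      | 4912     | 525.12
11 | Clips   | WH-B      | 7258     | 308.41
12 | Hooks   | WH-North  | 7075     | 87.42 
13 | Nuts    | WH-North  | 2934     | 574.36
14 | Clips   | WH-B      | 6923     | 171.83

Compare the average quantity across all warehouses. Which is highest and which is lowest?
SELECT warehouse, AVG(quantity)
FROM inventory
GROUP BY warehouse
ORDER BY AVG(quantity)

All groups:
  WH-West: 485.00
  WH-B: 4545.40
  WH-South: 4872.33
  WH-North: 5276.60

Highest: WH-North (5276.60)
Lowest: WH-West (485.00)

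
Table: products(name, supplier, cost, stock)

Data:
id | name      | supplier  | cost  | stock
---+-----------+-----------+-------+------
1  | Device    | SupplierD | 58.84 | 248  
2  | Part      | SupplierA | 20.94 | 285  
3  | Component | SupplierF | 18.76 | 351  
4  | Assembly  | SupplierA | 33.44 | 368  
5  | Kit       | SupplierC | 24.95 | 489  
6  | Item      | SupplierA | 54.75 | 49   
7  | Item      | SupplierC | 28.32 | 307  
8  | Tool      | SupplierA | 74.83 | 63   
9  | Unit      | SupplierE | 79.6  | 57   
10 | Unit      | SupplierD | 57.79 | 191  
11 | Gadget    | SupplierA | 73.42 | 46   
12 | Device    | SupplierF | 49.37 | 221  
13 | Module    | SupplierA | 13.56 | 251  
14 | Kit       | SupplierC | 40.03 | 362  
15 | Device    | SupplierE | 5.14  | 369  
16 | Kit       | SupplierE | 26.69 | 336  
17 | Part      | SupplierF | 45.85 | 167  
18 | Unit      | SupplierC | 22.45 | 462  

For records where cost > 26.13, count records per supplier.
SELECT supplier, COUNT(*)
FROM products
WHERE cost > 26.13
GROUP BY supplier

Note: WHERE filters rows before grouping.

Result:
  SupplierA: 4
  SupplierC: 2
  SupplierD: 2
  SupplierE: 2
  SupplierF: 2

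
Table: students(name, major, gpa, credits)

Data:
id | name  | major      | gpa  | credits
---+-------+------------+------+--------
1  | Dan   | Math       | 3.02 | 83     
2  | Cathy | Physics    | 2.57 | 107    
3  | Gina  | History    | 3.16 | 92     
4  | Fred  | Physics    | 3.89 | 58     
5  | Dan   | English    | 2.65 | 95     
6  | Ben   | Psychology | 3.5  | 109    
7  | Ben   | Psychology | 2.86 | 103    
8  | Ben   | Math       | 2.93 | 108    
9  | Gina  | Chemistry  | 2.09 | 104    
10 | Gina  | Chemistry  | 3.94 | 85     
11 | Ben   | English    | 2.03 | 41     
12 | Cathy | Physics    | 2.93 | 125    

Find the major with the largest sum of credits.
SELECT major, SUM(credits) as val
FROM students
GROUP BY major
ORDER BY val DESC
LIMIT 1

Result: Physics with sum(credits) = 290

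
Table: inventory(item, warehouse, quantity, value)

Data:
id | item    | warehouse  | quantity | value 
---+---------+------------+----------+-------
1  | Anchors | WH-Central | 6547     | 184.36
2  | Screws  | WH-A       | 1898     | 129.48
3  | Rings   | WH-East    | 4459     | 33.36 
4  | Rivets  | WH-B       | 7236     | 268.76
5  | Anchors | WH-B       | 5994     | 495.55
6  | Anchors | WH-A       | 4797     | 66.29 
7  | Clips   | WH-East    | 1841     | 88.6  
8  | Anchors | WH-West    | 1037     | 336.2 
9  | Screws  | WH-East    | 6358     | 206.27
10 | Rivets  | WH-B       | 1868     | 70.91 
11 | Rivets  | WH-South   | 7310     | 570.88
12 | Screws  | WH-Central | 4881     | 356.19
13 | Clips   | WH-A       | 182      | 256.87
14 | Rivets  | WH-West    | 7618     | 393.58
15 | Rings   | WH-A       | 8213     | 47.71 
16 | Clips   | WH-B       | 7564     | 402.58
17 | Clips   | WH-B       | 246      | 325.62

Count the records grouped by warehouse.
SELECT warehouse, COUNT(*) as count
FROM inventory
GROUP BY warehouse

Result:
  WH-A: 4
  WH-B: 5
  WH-Central: 2
  WH-East: 3
  WH-South: 1
  WH-West: 2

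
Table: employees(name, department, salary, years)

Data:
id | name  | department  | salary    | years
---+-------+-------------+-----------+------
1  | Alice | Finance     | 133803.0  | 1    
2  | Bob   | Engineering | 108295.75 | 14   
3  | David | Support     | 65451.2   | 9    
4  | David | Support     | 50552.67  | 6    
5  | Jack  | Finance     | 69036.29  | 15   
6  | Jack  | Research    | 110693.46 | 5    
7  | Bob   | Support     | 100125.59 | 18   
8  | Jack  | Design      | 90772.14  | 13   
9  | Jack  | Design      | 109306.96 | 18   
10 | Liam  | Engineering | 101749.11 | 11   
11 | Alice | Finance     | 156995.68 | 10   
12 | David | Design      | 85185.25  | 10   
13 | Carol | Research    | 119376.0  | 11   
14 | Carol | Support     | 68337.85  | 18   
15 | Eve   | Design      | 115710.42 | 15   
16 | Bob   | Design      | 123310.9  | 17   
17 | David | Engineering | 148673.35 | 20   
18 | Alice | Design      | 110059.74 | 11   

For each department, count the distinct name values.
SELECT department, COUNT(DISTINCT name)
FROM employees
GROUP BY department

Result:
  Design: 5 distinct
  Engineering: 3 distinct
  Finance: 2 distinct
  Research: 2 distinct
  Support: 3 distinct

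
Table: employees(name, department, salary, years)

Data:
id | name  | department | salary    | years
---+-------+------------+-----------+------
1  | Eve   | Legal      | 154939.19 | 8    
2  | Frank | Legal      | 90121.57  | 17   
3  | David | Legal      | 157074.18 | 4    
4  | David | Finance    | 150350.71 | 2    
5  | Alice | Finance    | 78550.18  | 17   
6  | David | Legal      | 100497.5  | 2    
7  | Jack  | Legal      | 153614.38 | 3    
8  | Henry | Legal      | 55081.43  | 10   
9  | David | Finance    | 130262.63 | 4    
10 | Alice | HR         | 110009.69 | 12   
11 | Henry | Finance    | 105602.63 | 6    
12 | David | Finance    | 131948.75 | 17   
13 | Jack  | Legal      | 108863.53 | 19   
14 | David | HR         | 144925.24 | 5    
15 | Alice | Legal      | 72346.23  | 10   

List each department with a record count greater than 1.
SELECT department, COUNT(*) as cnt
FROM employees
GROUP BY department
HAVING COUNT(*) > 1

Result:
  Finance: 5
  HR: 2
  Legal: 8

Note: HAVING filters groups after aggregation, WHERE filters rows before.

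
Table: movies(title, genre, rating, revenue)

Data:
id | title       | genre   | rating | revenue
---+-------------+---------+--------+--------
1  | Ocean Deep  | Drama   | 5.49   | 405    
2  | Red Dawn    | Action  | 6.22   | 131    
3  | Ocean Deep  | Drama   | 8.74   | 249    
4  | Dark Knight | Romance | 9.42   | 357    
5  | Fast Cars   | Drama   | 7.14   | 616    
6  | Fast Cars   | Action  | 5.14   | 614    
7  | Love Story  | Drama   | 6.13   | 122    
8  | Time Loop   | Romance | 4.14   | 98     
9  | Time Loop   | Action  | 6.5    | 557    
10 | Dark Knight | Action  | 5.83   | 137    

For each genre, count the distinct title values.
SELECT genre, COUNT(DISTINCT title)
FROM movies
GROUP BY genre

Result:
  Action: 4 distinct
  Drama: 3 distinct
  Romance: 2 distinct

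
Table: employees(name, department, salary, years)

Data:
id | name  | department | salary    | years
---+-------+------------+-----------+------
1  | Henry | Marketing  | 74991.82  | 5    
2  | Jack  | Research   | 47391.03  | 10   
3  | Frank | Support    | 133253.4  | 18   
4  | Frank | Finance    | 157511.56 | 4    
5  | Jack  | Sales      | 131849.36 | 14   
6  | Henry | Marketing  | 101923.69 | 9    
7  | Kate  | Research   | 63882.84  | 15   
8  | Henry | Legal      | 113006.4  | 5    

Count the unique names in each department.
SELECT department, COUNT(DISTINCT name)
FROM employees
GROUP BY department

Result:
  Finance: 1 distinct
  Legal: 1 distinct
  Marketing: 1 distinct
  Research: 2 distinct
  Sales: 1 distinct
  Support: 1 distinct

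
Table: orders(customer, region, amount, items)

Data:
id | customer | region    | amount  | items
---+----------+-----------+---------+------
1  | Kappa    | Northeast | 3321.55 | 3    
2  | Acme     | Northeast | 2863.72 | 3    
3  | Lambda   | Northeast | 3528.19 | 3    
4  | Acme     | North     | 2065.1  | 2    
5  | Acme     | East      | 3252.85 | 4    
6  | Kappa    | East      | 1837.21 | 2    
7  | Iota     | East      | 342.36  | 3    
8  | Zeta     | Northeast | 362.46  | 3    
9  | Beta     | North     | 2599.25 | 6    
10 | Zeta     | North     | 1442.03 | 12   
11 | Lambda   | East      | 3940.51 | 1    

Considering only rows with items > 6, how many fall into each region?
SELECT region, COUNT(*)
FROM orders
WHERE items > 6
GROUP BY region

Note: WHERE filters rows before grouping.

Result:
  North: 1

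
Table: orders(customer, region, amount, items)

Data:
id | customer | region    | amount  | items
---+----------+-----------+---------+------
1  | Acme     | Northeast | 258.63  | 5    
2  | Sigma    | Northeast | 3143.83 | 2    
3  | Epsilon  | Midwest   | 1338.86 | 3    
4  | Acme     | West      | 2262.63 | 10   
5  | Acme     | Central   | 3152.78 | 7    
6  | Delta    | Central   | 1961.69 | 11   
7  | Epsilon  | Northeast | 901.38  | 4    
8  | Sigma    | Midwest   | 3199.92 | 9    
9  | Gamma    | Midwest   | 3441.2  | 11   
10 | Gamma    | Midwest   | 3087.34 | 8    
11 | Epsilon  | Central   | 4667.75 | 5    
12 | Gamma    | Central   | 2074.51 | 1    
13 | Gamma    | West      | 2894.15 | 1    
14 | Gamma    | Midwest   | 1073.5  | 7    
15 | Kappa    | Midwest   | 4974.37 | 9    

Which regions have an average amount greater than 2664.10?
SELECT region, AVG(amount)
FROM orders
GROUP BY region
HAVING AVG(amount) > 2664.10

Result:
  Central: avg=2964.18
  Midwest: avg=2852.53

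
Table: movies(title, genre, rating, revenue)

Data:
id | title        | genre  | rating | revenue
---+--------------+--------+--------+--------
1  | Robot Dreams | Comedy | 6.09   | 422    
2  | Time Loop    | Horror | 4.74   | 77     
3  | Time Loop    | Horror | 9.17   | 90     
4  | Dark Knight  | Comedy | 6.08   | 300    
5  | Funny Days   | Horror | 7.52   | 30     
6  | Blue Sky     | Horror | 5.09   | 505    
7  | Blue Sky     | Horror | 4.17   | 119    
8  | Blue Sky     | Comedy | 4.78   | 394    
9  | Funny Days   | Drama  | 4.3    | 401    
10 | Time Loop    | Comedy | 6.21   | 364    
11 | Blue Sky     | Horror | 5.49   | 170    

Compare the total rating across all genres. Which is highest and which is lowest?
SELECT genre, SUM(rating)
FROM movies
GROUP BY genre
ORDER BY SUM(rating)

All groups:
  Drama: 4.30
  Comedy: 23.16
  Horror: 36.18

Highest: Horror (36.18)
Lowest: Drama (4.30)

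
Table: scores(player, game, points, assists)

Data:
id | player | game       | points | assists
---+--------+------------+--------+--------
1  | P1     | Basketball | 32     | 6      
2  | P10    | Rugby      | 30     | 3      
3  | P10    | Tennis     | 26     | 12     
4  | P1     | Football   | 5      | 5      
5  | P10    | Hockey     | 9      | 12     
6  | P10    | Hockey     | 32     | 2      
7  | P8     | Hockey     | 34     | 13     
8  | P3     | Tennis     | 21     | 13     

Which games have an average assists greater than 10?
SELECT game, AVG(assists)
FROM scores
GROUP BY game
HAVING AVG(assists) > 10

Result:
  Tennis: avg=12.50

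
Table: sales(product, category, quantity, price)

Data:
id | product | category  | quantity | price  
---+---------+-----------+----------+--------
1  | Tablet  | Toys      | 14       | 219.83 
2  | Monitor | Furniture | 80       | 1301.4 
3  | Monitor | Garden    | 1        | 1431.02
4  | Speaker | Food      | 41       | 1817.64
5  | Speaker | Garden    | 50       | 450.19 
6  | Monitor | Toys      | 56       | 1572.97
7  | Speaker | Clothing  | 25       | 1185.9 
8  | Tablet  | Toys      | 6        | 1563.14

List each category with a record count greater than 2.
SELECT category, COUNT(*) as cnt
FROM sales
GROUP BY category
HAVING COUNT(*) > 2

Result:
  Toys: 3

Note: HAVING filters groups after aggregation, WHERE filters rows before.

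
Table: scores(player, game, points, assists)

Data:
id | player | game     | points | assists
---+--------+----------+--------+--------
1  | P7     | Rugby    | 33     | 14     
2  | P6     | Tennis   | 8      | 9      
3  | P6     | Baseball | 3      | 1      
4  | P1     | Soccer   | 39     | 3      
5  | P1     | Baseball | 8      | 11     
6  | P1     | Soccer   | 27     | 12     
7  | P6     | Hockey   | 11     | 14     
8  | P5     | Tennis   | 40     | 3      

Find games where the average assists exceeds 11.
SELECT game, AVG(assists)
FROM scores
GROUP BY game
HAVING AVG(assists) > 11

Result:
  Hockey: avg=14.00
  Rugby: avg=14.00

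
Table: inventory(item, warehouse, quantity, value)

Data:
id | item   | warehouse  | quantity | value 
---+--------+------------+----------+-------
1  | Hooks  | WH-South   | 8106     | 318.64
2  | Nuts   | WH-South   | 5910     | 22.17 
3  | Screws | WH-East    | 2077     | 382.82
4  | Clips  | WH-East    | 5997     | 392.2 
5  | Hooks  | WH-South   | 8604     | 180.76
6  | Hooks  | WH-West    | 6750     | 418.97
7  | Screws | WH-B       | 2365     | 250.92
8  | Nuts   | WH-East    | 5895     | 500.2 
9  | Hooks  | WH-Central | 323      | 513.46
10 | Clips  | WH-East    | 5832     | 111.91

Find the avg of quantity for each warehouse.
SELECT warehouse, AVG(quantity) as result
FROM inventory
GROUP BY warehouse

Result:
  WH-B: 2365.00
  WH-Central: 323.00
  WH-East: 4950.25
  WH-South: 7540.00
  WH-West: 6750.00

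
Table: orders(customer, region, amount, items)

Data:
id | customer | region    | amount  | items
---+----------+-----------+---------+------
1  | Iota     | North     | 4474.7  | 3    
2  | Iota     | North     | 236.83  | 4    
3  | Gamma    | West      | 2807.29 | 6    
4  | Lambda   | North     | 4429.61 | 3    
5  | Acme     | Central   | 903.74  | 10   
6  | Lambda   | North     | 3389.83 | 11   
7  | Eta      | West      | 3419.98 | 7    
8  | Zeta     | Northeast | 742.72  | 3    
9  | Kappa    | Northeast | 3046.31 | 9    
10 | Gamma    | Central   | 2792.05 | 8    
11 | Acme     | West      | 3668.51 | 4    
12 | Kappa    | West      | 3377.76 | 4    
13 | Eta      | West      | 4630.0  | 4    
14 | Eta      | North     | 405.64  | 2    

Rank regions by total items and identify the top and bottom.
SELECT region, SUM(items)
FROM orders
GROUP BY region
ORDER BY SUM(items)

All groups:
  Northeast: 12
  Central: 18
  North: 23
  West: 25

Highest: West (25)
Lowest: Northeast (12)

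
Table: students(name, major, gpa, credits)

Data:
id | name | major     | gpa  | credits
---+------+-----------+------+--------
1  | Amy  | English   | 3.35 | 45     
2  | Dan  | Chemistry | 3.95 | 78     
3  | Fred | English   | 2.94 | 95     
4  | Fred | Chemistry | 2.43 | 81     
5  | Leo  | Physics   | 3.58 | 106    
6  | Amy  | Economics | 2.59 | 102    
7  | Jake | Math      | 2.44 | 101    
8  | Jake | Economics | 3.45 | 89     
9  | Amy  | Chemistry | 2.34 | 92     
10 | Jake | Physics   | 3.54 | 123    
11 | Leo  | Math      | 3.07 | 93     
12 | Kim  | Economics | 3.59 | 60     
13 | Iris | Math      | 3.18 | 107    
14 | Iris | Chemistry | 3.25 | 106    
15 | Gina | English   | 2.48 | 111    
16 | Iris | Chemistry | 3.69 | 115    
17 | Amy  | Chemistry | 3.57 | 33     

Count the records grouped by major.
SELECT major, COUNT(*) as count
FROM students
GROUP BY major

Result:
  Chemistry: 6
  Economics: 3
  English: 3
  Math: 3
  Physics: 2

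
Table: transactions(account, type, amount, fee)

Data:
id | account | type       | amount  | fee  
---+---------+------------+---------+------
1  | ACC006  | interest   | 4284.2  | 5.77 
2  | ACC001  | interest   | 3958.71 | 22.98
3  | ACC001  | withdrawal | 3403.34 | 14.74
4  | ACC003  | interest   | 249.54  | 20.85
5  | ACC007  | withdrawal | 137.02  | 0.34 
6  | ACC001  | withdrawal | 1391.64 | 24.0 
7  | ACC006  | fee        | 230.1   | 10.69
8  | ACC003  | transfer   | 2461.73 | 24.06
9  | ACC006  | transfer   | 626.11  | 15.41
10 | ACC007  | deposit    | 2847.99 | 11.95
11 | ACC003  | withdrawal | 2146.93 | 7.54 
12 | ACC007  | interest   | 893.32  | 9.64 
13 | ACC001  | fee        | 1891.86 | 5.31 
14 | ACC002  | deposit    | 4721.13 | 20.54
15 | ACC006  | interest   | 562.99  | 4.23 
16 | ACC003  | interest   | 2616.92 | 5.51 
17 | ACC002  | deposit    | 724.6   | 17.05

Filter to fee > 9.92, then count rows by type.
SELECT type, COUNT(*)
FROM transactions
WHERE fee > 9.92
GROUP BY type

Note: WHERE filters rows before grouping.

Result:
  deposit: 3
  fee: 1
  interest: 2
  transfer: 2
  withdrawal: 2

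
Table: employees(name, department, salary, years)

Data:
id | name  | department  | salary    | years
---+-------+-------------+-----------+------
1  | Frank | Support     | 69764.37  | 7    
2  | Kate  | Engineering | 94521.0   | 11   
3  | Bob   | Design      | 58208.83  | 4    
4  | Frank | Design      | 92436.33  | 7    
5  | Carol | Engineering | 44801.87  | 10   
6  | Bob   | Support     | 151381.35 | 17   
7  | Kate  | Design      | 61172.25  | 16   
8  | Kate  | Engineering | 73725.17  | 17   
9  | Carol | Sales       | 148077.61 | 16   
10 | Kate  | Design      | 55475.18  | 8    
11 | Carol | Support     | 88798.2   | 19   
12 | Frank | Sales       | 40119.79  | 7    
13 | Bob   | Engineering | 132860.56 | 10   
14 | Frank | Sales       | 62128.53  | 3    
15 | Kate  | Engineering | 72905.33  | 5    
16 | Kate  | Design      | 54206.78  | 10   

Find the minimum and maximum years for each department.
SELECT department, MIN(years), MAX(years)
FROM employees
GROUP BY department

Result:
  Design: min=4, max=16
  Engineering: min=5, max=17
  Sales: min=3, max=16
  Support: min=7, max=19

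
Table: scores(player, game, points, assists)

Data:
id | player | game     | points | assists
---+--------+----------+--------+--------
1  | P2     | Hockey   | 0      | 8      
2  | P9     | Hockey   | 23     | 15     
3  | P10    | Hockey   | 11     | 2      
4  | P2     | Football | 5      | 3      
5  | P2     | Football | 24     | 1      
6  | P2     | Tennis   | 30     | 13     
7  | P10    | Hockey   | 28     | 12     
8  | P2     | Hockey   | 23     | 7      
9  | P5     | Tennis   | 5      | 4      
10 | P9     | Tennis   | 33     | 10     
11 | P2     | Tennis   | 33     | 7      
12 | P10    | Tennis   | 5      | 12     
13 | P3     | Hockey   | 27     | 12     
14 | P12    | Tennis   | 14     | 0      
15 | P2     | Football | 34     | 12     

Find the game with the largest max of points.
SELECT game, MAX(points) as val
FROM scores
GROUP BY game
ORDER BY val DESC
LIMIT 1

Result: Football with max(points) = 34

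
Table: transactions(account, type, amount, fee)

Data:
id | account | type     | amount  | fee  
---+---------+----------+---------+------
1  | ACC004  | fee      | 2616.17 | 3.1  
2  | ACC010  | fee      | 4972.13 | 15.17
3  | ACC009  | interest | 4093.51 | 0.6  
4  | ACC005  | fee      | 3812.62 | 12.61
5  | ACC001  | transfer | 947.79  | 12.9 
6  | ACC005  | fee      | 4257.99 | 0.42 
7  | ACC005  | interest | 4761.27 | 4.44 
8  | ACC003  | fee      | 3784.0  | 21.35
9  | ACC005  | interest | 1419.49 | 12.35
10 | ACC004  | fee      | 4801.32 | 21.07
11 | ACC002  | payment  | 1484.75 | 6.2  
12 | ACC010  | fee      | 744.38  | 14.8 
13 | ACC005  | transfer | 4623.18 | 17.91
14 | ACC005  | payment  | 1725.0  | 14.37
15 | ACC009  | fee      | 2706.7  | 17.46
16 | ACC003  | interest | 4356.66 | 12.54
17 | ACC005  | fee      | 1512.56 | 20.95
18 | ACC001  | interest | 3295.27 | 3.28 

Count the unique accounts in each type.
SELECT type, COUNT(DISTINCT account)
FROM transactions
GROUP BY type

Result:
  fee: 5 distinct
  interest: 4 distinct
  payment: 2 distinct
  transfer: 2 distinct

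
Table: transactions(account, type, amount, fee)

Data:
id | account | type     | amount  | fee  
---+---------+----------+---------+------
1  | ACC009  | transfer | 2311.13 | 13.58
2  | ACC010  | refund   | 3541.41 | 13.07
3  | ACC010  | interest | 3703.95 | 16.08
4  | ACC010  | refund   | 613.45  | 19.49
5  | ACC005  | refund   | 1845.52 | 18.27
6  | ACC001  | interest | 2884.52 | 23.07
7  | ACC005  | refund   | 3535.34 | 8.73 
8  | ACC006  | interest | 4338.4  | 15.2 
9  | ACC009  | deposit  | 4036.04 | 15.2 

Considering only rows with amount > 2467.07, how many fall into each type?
SELECT type, COUNT(*)
FROM transactions
WHERE amount > 2467.07
GROUP BY type

Note: WHERE filters rows before grouping.

Result:
  deposit: 1
  interest: 3
  refund: 2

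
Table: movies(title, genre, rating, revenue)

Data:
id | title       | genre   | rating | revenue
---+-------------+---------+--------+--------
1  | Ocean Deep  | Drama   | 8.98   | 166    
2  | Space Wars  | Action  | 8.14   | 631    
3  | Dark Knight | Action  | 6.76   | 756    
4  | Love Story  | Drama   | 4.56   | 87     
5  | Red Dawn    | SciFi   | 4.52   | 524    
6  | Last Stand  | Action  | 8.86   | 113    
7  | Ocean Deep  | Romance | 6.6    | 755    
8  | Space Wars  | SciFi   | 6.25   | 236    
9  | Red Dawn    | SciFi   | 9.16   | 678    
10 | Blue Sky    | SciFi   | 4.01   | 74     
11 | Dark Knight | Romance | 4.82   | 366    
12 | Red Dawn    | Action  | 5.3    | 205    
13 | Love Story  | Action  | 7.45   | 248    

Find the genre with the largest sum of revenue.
SELECT genre, SUM(revenue) as val
FROM movies
GROUP BY genre
ORDER BY val DESC
LIMIT 1

Result: Action with sum(revenue) = 1953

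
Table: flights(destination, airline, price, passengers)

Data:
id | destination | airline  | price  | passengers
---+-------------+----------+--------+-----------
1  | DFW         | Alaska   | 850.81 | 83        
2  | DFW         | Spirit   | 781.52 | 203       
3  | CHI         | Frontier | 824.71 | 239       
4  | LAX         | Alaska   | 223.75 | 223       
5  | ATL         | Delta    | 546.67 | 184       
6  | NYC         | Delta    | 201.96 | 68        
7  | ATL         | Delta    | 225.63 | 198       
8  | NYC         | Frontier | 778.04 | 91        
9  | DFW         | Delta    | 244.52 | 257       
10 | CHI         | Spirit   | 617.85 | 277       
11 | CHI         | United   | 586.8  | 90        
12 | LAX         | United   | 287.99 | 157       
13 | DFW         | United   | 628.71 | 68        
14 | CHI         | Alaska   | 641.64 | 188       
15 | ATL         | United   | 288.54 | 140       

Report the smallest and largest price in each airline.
SELECT airline, MIN(price), MAX(price)
FROM flights
GROUP BY airline

Result:
  Alaska: min=223.75, max=850.81
  Delta: min=201.96, max=546.67
  Frontier: min=778.04, max=824.71
  Spirit: min=617.85, max=781.52
  United: min=287.99, max=628.71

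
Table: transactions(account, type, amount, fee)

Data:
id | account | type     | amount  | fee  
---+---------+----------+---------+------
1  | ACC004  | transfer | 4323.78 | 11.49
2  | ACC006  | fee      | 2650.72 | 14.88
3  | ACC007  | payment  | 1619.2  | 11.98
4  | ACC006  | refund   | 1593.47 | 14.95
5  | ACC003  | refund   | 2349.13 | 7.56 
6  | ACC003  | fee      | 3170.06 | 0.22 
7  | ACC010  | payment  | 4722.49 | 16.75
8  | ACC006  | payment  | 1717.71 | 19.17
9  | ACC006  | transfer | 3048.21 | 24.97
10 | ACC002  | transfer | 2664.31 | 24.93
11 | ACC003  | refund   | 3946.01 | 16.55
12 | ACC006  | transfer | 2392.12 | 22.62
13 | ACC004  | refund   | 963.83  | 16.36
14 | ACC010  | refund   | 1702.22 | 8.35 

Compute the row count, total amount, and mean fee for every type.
SELECT type,
       COUNT(*) as cnt,
       SUM(amount) as total_amount,
       AVG(fee) as avg_fee
FROM transactions
GROUP BY type

Result:
  fee: 2 records, 5820.78 total amount, 7.55 avg fee
  payment: 3 records, 8059.40 total amount, 15.97 avg fee
  refund: 5 records, 10554.66 total amount, 12.75 avg fee
  transfer: 4 records, 12428.42 total amount, 21.00 avg fee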